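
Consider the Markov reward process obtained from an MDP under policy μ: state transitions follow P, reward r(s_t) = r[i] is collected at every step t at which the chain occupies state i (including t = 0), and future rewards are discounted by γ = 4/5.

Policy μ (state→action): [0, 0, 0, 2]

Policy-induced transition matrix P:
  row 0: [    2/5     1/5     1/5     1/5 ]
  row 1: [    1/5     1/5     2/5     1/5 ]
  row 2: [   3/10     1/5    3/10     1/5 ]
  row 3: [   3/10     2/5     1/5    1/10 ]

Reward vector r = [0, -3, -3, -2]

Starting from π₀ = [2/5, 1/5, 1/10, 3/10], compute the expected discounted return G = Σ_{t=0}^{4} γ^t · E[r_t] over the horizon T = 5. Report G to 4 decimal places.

t=0: π = [0.4000, 0.2000, 0.1000, 0.3000], E[r] = -1.5000, γ^t·E[r] = -1.500000, running G = -1.500000
t=1: π = [0.3200, 0.2600, 0.2500, 0.1700], E[r] = -1.8700, γ^t·E[r] = -1.496000, running G = -2.996000
t=2: π = [0.3060, 0.2340, 0.2770, 0.1830], E[r] = -1.8990, γ^t·E[r] = -1.215360, running G = -4.211360
t=3: π = [0.3072, 0.2366, 0.2745, 0.1817], E[r] = -1.8967, γ^t·E[r] = -0.971110, running G = -5.182470
t=4: π = [0.3071, 0.2363, 0.2748, 0.1818], E[r] = -1.8970, γ^t·E[r] = -0.777007, running G = -5.959478

G = -5.9595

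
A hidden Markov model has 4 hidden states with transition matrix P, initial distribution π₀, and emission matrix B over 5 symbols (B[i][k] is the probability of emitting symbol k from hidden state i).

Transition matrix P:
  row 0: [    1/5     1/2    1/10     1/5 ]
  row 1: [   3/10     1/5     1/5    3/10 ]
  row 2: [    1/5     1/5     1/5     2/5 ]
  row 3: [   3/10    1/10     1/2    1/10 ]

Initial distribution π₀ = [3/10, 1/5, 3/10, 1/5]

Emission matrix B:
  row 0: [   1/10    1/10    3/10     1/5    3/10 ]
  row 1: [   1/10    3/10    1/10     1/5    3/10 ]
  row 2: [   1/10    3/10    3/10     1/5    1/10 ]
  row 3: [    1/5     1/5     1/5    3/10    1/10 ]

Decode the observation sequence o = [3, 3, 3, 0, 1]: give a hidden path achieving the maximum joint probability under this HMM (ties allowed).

path = [2, 3, 2, 3, 2]

t=0: δ = [6.000e-02, 4.000e-02, 6.000e-02, 6.000e-02]  (obs o_0=3)
t=1: δ = [3.600e-03, 6.000e-03, 6.000e-03, 7.200e-03]  ψ = [3, 0, 3, 2]  (obs o_1=3)
t=2: δ = [4.320e-04, 3.600e-04, 7.200e-04, 7.200e-04]  ψ = [3, 0, 3, 2]  (obs o_2=3)
t=3: δ = [2.160e-05, 2.160e-05, 3.600e-05, 5.760e-05]  ψ = [3, 0, 3, 2]  (obs o_3=0)
t=4: δ = [1.728e-06, 3.240e-06, 8.640e-06, 2.880e-06]  ψ = [3, 0, 3, 2]  (obs o_4=1)
backtrack: best end state = 2; path = [2, 3, 2, 3, 2]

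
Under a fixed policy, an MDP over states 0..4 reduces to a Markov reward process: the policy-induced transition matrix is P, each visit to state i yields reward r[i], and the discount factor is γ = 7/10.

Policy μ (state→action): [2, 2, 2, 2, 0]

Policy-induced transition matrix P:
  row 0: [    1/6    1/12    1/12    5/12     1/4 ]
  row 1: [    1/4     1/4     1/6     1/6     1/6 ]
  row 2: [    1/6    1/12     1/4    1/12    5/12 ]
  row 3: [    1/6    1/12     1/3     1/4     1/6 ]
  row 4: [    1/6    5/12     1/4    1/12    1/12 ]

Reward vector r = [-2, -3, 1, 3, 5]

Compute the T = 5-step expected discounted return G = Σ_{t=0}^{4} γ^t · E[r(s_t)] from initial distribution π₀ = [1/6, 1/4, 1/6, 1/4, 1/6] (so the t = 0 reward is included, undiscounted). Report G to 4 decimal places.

t=0: π = [0.1667, 0.2500, 0.1667, 0.2500, 0.1667], E[r] = 0.6667, γ^t·E[r] = 0.666667, running G = 0.666667
t=1: π = [0.1875, 0.1806, 0.2222, 0.2014, 0.2083], E[r] = 0.9514, γ^t·E[r] = 0.665972, running G = 1.332639
t=2: π = [0.1817, 0.1829, 0.2205, 0.1944, 0.2205], E[r] = 0.9942, γ^t·E[r] = 0.487164, running G = 1.819803
t=3: π = [0.1819, 0.1873, 0.2207, 0.1916, 0.2186], E[r] = 0.9624, γ^t·E[r] = 0.330098, running G = 2.149901
t=4: π = [0.1823, 0.1874, 0.2200, 0.1915, 0.2188], E[r] = 0.9617, γ^t·E[r] = 0.230902, running G = 2.380804

G = 2.3808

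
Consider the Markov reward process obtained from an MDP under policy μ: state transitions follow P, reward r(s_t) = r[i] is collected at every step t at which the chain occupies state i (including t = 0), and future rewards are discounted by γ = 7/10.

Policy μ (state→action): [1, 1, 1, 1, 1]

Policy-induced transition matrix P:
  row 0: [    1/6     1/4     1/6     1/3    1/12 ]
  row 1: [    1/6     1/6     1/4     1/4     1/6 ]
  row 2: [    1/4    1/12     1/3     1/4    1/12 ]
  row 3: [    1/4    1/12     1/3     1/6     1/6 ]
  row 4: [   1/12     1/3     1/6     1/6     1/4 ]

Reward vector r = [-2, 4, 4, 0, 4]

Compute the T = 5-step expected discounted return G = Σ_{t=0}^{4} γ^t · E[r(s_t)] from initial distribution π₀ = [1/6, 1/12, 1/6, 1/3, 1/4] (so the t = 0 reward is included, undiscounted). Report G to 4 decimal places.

t=0: π = [0.1667, 0.0833, 0.1667, 0.3333, 0.2500], E[r] = 1.6667, γ^t·E[r] = 1.666667, running G = 1.666667
t=1: π = [0.1875, 0.1806, 0.2569, 0.2153, 0.1597], E[r] = 2.0139, γ^t·E[r] = 1.409722, running G = 3.076389
t=2: π = [0.1927, 0.1696, 0.2604, 0.2344, 0.1429], E[r] = 1.9063, γ^t·E[r] = 0.934063, running G = 4.010451
t=3: π = [0.1960, 0.1653, 0.2633, 0.2346, 0.1408], E[r] = 1.8856, γ^t·E[r] = 0.646764, running G = 4.657215
t=4: π = [0.1964, 0.1650, 0.2634, 0.2350, 0.1401], E[r] = 1.8813, γ^t·E[r] = 0.451697, running G = 5.108912

G = 5.1089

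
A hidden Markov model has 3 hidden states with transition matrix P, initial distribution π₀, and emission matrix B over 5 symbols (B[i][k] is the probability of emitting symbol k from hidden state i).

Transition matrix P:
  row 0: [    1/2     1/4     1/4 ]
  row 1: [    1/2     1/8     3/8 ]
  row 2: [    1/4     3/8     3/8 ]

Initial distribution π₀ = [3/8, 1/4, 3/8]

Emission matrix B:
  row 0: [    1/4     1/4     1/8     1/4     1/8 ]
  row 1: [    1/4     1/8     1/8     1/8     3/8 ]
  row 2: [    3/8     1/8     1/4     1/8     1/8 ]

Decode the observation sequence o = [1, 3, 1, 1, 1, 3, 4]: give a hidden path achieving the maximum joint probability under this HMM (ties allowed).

path = [0, 0, 0, 0, 0, 0, 1]

t=0: δ = [9.375e-02, 3.125e-02, 4.688e-02]  (obs o_0=1)
t=1: δ = [1.172e-02, 2.930e-03, 2.930e-03]  ψ = [0, 0, 0]  (obs o_1=3)
t=2: δ = [1.465e-03, 3.662e-04, 3.662e-04]  ψ = [0, 0, 0]  (obs o_2=1)
t=3: δ = [1.831e-04, 4.578e-05, 4.578e-05]  ψ = [0, 0, 0]  (obs o_3=1)
t=4: δ = [2.289e-05, 5.722e-06, 5.722e-06]  ψ = [0, 0, 0]  (obs o_4=1)
t=5: δ = [2.861e-06, 7.153e-07, 7.153e-07]  ψ = [0, 0, 0]  (obs o_5=3)
t=6: δ = [1.788e-07, 2.682e-07, 8.941e-08]  ψ = [0, 0, 0]  (obs o_6=4)
backtrack: best end state = 1; path = [0, 0, 0, 0, 0, 0, 1]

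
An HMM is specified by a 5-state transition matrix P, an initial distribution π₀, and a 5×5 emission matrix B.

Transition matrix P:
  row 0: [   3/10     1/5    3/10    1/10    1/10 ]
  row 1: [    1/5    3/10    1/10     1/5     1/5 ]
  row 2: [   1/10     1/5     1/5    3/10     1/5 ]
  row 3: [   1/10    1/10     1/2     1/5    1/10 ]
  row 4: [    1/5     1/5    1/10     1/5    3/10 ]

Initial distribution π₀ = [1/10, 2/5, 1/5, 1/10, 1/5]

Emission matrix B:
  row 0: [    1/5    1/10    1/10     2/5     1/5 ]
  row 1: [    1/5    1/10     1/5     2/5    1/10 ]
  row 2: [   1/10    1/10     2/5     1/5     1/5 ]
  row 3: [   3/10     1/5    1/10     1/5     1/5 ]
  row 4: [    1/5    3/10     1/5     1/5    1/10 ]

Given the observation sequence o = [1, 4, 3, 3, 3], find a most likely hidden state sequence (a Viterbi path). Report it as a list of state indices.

t=0: δ = [1.000e-02, 4.000e-02, 2.000e-02, 2.000e-02, 6.000e-02]  (obs o_0=1)
t=1: δ = [2.400e-03, 1.200e-03, 2.000e-03, 2.400e-03, 1.800e-03]  ψ = [4, 1, 3, 4, 4]  (obs o_1=4)
t=2: δ = [2.880e-04, 1.920e-04, 2.400e-04, 1.200e-04, 1.080e-04]  ψ = [0, 0, 3, 2, 4]  (obs o_2=3)
t=3: δ = [3.456e-05, 2.304e-05, 1.728e-05, 1.440e-05, 9.600e-06]  ψ = [0, 0, 0, 2, 2]  (obs o_3=3)
t=4: δ = [4.147e-06, 2.765e-06, 2.074e-06, 1.037e-06, 9.216e-07]  ψ = [0, 0, 0, 2, 1]  (obs o_4=3)
backtrack: best end state = 0; path = [4, 0, 0, 0, 0]

path = [4, 0, 0, 0, 0]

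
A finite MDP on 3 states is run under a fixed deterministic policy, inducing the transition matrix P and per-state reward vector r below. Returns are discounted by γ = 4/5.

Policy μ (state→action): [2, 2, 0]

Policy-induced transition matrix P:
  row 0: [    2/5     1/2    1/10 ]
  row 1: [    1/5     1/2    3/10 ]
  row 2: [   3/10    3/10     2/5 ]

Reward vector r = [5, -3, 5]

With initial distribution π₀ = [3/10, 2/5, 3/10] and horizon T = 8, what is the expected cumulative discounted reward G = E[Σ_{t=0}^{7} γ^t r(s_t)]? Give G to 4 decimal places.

t=0: π = [0.3000, 0.4000, 0.3000], E[r] = 1.8000, γ^t·E[r] = 1.800000, running G = 1.800000
t=1: π = [0.2900, 0.4400, 0.2700], E[r] = 1.4800, γ^t·E[r] = 1.184000, running G = 2.984000
t=2: π = [0.2850, 0.4460, 0.2690], E[r] = 1.4320, γ^t·E[r] = 0.916480, running G = 3.900480
t=3: π = [0.2839, 0.4462, 0.2699], E[r] = 1.4304, γ^t·E[r] = 0.732365, running G = 4.632845
t=4: π = [0.2838, 0.4460, 0.2702], E[r] = 1.4318, γ^t·E[r] = 0.586482, running G = 5.219326
t=5: π = [0.2838, 0.4460, 0.2703], E[r] = 1.4323, γ^t·E[r] = 0.469348, running G = 5.688674
t=6: π = [0.2838, 0.4459, 0.2703], E[r] = 1.4324, γ^t·E[r] = 0.375502, running G = 6.064177
t=7: π = [0.2838, 0.4459, 0.2703], E[r] = 1.4324, γ^t·E[r] = 0.300403, running G = 6.364580

G = 6.3646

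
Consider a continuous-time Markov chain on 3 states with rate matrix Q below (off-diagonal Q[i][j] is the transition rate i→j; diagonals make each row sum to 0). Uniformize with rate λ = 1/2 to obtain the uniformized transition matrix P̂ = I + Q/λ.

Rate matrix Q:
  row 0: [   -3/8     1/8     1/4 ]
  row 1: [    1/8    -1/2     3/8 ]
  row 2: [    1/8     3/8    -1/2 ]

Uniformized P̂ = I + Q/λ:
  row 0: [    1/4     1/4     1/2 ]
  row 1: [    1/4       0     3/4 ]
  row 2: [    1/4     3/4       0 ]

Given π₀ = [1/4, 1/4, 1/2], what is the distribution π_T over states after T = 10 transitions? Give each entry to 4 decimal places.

t=0: π = [0.2500, 0.2500, 0.5000]
t=1: π = [0.2500, 0.4375, 0.3125]
t=2: π = [0.2500, 0.2969, 0.4531]
t=3: π = [0.2500, 0.4023, 0.3477]
t=4: π = [0.2500, 0.3232, 0.4268]
t=5: π = [0.2500, 0.3826, 0.3674]
t=6: π = [0.2500, 0.3381, 0.4119]
t=7: π = [0.2500, 0.3714, 0.3786]
t=8: π = [0.2500, 0.3464, 0.4036]
t=9: π = [0.2500, 0.3652, 0.3848]
t=10: π = [0.2500, 0.3511, 0.3989]

π = [0.2500, 0.3511, 0.3989]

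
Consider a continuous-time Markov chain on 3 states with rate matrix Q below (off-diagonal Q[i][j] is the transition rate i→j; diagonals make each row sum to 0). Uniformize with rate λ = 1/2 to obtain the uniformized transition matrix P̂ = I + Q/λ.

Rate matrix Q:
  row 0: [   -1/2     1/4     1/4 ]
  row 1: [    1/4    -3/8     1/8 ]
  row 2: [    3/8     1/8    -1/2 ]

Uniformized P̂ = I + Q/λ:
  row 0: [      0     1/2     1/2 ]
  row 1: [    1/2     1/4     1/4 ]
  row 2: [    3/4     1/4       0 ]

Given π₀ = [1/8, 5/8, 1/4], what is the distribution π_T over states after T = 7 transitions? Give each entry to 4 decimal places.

π = [0.3882, 0.3414, 0.2704]

t=0: π = [0.1250, 0.6250, 0.2500]
t=1: π = [0.5000, 0.2813, 0.2188]
t=2: π = [0.3047, 0.3750, 0.3203]
t=3: π = [0.4277, 0.3262, 0.2461]
t=4: π = [0.3477, 0.3569, 0.2954]
t=5: π = [0.4000, 0.3369, 0.2631]
t=6: π = [0.3658, 0.3500, 0.2842]
t=7: π = [0.3882, 0.3414, 0.2704]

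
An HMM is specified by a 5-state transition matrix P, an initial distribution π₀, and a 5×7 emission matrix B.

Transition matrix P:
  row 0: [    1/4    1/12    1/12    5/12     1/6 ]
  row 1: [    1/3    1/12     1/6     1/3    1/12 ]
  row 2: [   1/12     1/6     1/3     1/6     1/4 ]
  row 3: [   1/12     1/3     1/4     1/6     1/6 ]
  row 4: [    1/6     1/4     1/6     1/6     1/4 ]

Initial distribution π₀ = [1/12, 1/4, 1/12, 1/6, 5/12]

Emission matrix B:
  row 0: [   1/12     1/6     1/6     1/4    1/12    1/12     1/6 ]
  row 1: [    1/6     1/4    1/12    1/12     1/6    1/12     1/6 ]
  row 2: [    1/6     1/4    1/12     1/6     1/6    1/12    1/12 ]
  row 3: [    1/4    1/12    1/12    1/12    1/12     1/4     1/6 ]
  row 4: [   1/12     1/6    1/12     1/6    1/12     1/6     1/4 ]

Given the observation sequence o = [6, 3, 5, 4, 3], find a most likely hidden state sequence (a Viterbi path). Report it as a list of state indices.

path = [4, 0, 3, 1, 0]

t=0: δ = [1.389e-02, 4.167e-02, 6.944e-03, 2.778e-02, 1.042e-01]  (obs o_0=6)
t=1: δ = [4.340e-03, 2.170e-03, 2.894e-03, 1.447e-03, 4.340e-03]  ψ = [4, 4, 4, 4, 4]  (obs o_1=3)
t=2: δ = [9.042e-05, 9.042e-05, 8.038e-05, 4.521e-04, 1.808e-04]  ψ = [0, 4, 2, 0, 4]  (obs o_2=5)
t=3: δ = [3.140e-06, 2.512e-05, 1.884e-05, 6.279e-06, 6.279e-06]  ψ = [3, 3, 3, 3, 3]  (obs o_3=4)
t=4: δ = [2.093e-06, 2.616e-07, 1.047e-06, 6.977e-07, 7.849e-07]  ψ = [1, 2, 2, 1, 2]  (obs o_4=3)
backtrack: best end state = 0; path = [4, 0, 3, 1, 0]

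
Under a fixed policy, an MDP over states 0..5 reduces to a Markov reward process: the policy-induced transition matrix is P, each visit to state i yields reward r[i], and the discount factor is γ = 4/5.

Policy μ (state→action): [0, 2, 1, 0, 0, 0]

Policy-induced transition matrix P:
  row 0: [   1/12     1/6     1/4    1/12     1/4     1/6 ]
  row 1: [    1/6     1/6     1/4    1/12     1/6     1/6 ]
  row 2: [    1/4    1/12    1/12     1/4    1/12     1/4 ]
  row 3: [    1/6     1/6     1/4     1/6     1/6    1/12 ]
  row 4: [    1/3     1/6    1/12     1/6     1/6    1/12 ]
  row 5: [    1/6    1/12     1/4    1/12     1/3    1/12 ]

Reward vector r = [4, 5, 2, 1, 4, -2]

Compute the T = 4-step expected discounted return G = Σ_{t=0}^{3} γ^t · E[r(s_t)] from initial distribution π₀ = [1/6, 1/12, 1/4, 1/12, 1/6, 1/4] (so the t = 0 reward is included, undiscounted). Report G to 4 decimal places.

G = 6.6634

t=0: π = [0.1667, 0.0833, 0.2500, 0.0833, 0.1667, 0.2500], E[r] = 1.8333, γ^t·E[r] = 1.833333, running G = 1.833333
t=1: π = [0.2014, 0.1250, 0.1806, 0.1458, 0.2014, 0.1458], E[r] = 2.4514, γ^t·E[r] = 1.961111, running G = 3.794444
t=2: π = [0.1985, 0.1395, 0.1863, 0.1424, 0.1927, 0.1406], E[r] = 2.4959, γ^t·E[r] = 1.597407, running G = 5.391852
t=3: π = [0.1978, 0.1394, 0.1868, 0.1423, 0.1911, 0.1426], E[r] = 2.4835, γ^t·E[r] = 1.271556, running G = 6.663407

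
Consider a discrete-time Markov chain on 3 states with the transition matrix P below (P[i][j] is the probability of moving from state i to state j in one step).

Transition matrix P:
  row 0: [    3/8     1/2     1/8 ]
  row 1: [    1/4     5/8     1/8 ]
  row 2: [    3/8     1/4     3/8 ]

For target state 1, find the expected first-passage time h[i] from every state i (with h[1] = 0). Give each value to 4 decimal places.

h = [2.1818, 0.0000, 2.9091]

First-step conditioning: h[1] = 0; for i ≠ 1, h[i] = 1 + Σ_k P[i][k]·h[k].
  h[0] = 1 + 3/8·h[0] + 1/8·h[2]
  h[2] = 1 + 3/8·h[0] + 3/8·h[2]
Solving the 2×2 linear system over states ≠ 1 gives exactly h = [24/11, 0, 32/11] (h[1] = 0 is the target).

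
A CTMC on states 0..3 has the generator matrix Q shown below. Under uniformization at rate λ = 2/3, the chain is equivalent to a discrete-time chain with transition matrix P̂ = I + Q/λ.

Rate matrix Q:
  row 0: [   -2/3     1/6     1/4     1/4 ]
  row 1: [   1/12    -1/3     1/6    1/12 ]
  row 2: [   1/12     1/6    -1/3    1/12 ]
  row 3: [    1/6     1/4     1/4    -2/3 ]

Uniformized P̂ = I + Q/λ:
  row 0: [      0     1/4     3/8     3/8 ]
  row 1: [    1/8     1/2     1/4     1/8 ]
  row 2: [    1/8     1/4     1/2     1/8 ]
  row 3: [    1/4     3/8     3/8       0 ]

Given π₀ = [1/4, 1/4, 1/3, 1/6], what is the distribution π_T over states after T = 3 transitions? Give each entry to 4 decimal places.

π = [0.1252, 0.3551, 0.3784, 0.1413]

t=0: π = [0.2500, 0.2500, 0.3333, 0.1667]
t=1: π = [0.1146, 0.3333, 0.3854, 0.1667]
t=2: π = [0.1315, 0.3542, 0.3815, 0.1328]
t=3: π = [0.1252, 0.3551, 0.3784, 0.1413]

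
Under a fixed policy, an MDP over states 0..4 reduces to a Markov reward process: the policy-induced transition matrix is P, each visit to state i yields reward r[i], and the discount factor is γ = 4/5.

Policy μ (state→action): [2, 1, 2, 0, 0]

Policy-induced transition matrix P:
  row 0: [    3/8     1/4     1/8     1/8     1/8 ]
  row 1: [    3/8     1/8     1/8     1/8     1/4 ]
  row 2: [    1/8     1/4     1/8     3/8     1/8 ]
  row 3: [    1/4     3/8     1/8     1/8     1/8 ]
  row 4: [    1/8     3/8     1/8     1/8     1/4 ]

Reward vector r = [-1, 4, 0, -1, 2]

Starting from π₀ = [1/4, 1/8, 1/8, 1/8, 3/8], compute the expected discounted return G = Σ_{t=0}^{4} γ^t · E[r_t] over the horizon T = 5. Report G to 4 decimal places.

G = 3.3181

t=0: π = [0.2500, 0.1250, 0.1250, 0.1250, 0.3750], E[r] = 0.8750, γ^t·E[r] = 0.875000, running G = 0.875000
t=1: π = [0.2344, 0.2969, 0.1250, 0.1563, 0.1875], E[r] = 1.1719, γ^t·E[r] = 0.937500, running G = 1.812500
t=2: π = [0.2773, 0.2559, 0.1250, 0.1563, 0.1855], E[r] = 0.9609, γ^t·E[r] = 0.615000, running G = 2.427500
t=3: π = [0.2778, 0.2607, 0.1250, 0.1563, 0.1802], E[r] = 0.9692, γ^t·E[r] = 0.496250, running G = 2.923750
t=4: π = [0.2792, 0.2595, 0.1250, 0.1563, 0.1801], E[r] = 0.9626, γ^t·E[r] = 0.394300, running G = 3.318050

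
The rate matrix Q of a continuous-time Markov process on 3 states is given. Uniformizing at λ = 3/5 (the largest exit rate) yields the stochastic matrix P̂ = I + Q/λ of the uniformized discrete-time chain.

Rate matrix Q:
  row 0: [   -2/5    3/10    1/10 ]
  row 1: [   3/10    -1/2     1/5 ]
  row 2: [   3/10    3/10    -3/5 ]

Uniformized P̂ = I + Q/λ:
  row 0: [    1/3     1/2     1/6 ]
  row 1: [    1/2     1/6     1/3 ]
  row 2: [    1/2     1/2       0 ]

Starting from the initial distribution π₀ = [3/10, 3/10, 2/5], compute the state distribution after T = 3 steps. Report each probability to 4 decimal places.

t=0: π = [0.3000, 0.3000, 0.4000]
t=1: π = [0.4500, 0.4000, 0.1500]
t=2: π = [0.4250, 0.3667, 0.2083]
t=3: π = [0.4292, 0.3778, 0.1931]

π = [0.4292, 0.3778, 0.1931]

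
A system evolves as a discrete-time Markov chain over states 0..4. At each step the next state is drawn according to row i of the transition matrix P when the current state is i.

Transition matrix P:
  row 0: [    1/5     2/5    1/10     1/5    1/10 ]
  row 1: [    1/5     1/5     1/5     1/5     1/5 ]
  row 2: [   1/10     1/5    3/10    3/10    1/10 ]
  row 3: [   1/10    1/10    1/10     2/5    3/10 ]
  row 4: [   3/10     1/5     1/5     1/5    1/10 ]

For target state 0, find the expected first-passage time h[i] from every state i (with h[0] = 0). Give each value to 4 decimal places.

h = [0.0000, 5.8020, 6.5679, 6.3656, 5.2746]

First-step conditioning: h[0] = 0; for i ≠ 0, h[i] = 1 + Σ_k P[i][k]·h[k].
  h[1] = 1 + 1/5·h[1] + 1/5·h[2] + 1/5·h[3] + 1/5·h[4]
  h[2] = 1 + 1/5·h[1] + 3/10·h[2] + 3/10·h[3] + 1/10·h[4]
  h[3] = 1 + 1/10·h[1] + 1/10·h[2] + 2/5·h[3] + 3/10·h[4]
  h[4] = 1 + 1/5·h[1] + 1/5·h[2] + 1/5·h[3] + 1/10·h[4]
Solving the 4×4 linear system over states ≠ 0 gives exactly h = [0, 4015/692, 4545/692, 4405/692, 1825/346] (h[0] = 0 is the target).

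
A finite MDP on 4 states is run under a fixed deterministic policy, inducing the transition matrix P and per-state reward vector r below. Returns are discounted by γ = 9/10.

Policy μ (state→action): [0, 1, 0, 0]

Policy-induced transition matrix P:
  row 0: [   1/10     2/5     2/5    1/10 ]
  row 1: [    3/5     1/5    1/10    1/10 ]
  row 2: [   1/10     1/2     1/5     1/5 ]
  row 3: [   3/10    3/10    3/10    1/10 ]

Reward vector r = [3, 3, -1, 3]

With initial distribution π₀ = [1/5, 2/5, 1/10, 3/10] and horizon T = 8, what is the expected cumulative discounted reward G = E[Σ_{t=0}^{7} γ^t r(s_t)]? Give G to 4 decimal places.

t=0: π = [0.2000, 0.4000, 0.1000, 0.3000], E[r] = 2.6000, γ^t·E[r] = 2.600000, running G = 2.600000
t=1: π = [0.3600, 0.3000, 0.2300, 0.1100], E[r] = 2.0800, γ^t·E[r] = 1.872000, running G = 4.472000
t=2: π = [0.2720, 0.3520, 0.2530, 0.1230], E[r] = 1.9880, γ^t·E[r] = 1.610280, running G = 6.082280
t=3: π = [0.3006, 0.3426, 0.2315, 0.1253], E[r] = 2.0740, γ^t·E[r] = 1.511946, running G = 7.594226
t=4: π = [0.2964, 0.3421, 0.2384, 0.1232], E[r] = 2.0464, γ^t·E[r] = 1.342669, running G = 8.936895
t=5: π = [0.2957, 0.3431, 0.2374, 0.1238], E[r] = 2.0505, γ^t·E[r] = 1.210795, running G = 10.147690
t=6: π = [0.2963, 0.3427, 0.2372, 0.1237], E[r] = 2.0512, γ^t·E[r] = 1.090072, running G = 11.237762
t=7: π = [0.2961, 0.3428, 0.2374, 0.1237], E[r] = 2.0505, γ^t·E[r] = 0.980768, running G = 12.218530

G = 12.2185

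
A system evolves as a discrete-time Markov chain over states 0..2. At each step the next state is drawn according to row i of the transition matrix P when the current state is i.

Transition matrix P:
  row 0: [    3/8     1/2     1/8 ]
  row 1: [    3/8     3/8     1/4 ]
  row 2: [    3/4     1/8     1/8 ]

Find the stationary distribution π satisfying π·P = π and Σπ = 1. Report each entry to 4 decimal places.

Balance equations π_j = Σ_i π_i·P[i][j]:
  π_0 = 3/8·π_0 + 3/8·π_1 + 3/4·π_2
  π_1 = 1/2·π_0 + 3/8·π_1 + 1/8·π_2
  normalize: π_0 + π_1 + π_2 = 1
Solving the linear system gives exactly π = [11/25, 29/75, 13/75].

π = [0.4400, 0.3867, 0.1733]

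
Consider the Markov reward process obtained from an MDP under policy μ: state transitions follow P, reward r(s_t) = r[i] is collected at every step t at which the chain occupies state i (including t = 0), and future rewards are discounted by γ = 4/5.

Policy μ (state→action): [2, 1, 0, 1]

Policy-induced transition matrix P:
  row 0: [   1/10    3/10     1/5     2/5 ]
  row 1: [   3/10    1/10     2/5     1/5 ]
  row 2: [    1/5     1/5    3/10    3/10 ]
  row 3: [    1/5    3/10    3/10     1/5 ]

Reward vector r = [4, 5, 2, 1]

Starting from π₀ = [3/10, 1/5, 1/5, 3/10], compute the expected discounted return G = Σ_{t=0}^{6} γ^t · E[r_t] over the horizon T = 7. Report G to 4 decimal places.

t=0: π = [0.3000, 0.2000, 0.2000, 0.3000], E[r] = 2.9000, γ^t·E[r] = 2.900000, running G = 2.900000
t=1: π = [0.1900, 0.2400, 0.2900, 0.2800], E[r] = 2.8200, γ^t·E[r] = 2.256000, running G = 5.156000
t=2: π = [0.2050, 0.2230, 0.3050, 0.2670], E[r] = 2.8120, γ^t·E[r] = 1.799680, running G = 6.955680
t=3: π = [0.2018, 0.2249, 0.3018, 0.2715], E[r] = 2.8068, γ^t·E[r] = 1.437082, running G = 8.392762
t=4: π = [0.2023, 0.2248, 0.3023, 0.2705], E[r] = 2.8086, γ^t·E[r] = 1.150403, running G = 9.543164
t=5: π = [0.2023, 0.2248, 0.3023, 0.2707], E[r] = 2.8082, γ^t·E[r] = 0.920196, running G = 10.463360
t=6: π = [0.2023, 0.2248, 0.3023, 0.2707], E[r] = 2.8083, γ^t·E[r] = 0.736173, running G = 11.199533

G = 11.1995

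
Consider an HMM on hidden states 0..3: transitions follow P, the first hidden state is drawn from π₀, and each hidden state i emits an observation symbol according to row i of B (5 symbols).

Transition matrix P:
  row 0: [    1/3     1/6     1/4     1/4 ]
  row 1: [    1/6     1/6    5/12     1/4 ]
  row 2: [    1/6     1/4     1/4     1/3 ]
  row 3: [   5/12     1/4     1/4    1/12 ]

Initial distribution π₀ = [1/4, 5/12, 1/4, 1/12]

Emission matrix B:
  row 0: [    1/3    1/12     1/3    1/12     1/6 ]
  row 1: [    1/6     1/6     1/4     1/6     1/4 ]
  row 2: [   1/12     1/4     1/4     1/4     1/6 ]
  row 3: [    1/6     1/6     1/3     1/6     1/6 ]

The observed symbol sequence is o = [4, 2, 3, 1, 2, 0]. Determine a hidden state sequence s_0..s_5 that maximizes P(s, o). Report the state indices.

t=0: δ = [4.167e-02, 1.042e-01, 4.167e-02, 1.389e-02]  (obs o_0=4)
t=1: δ = [5.787e-03, 4.340e-03, 1.085e-02, 8.681e-03]  ψ = [1, 1, 1, 1]  (obs o_1=2)
t=2: δ = [3.014e-04, 4.521e-04, 6.782e-04, 6.028e-04]  ψ = [3, 2, 2, 2]  (obs o_2=3)
t=3: δ = [2.093e-05, 2.826e-05, 4.710e-05, 3.768e-05]  ψ = [3, 2, 1, 2]  (obs o_3=1)
t=4: δ = [5.233e-06, 2.943e-06, 2.943e-06, 5.233e-06]  ψ = [3, 2, 1, 2]  (obs o_4=2)
t=5: δ = [7.268e-07, 2.180e-07, 1.090e-07, 2.180e-07]  ψ = [3, 3, 0, 0]  (obs o_5=0)
backtrack: best end state = 0; path = [1, 2, 1, 2, 3, 0]

path = [1, 2, 1, 2, 3, 0]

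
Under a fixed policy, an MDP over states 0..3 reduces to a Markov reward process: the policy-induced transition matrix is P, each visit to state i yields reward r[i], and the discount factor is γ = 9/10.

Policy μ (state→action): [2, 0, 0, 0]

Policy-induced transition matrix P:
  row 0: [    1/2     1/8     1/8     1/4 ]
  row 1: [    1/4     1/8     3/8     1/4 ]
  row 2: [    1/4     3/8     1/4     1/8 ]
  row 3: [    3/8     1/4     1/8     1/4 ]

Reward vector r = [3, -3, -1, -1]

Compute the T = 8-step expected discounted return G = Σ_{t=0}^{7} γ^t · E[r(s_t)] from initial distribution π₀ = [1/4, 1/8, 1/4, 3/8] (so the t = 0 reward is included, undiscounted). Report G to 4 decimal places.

G = 0.0020

t=0: π = [0.2500, 0.1250, 0.2500, 0.3750], E[r] = -0.2500, γ^t·E[r] = -0.250000, running G = -0.250000
t=1: π = [0.3594, 0.2344, 0.1875, 0.2188], E[r] = -0.0313, γ^t·E[r] = -0.028125, running G = -0.278125
t=2: π = [0.3672, 0.1992, 0.2070, 0.2266], E[r] = 0.0703, γ^t·E[r] = 0.056953, running G = -0.221172
t=3: π = [0.3701, 0.2051, 0.2007, 0.2241], E[r] = 0.0703, γ^t·E[r] = 0.051258, running G = -0.169914
t=4: π = [0.3705, 0.2032, 0.2014, 0.2249], E[r] = 0.0758, γ^t·E[r] = 0.049736, running G = -0.120178
t=5: π = [0.3708, 0.2035, 0.2010, 0.2248], E[r] = 0.0761, γ^t·E[r] = 0.044934, running G = -0.075244
t=6: π = [0.3708, 0.2033, 0.2010, 0.2249], E[r] = 0.0765, γ^t·E[r] = 0.040642, running G = -0.034602
t=7: π = [0.3708, 0.2034, 0.2010, 0.2249], E[r] = 0.0765, γ^t·E[r] = 0.036599, running G = 0.001997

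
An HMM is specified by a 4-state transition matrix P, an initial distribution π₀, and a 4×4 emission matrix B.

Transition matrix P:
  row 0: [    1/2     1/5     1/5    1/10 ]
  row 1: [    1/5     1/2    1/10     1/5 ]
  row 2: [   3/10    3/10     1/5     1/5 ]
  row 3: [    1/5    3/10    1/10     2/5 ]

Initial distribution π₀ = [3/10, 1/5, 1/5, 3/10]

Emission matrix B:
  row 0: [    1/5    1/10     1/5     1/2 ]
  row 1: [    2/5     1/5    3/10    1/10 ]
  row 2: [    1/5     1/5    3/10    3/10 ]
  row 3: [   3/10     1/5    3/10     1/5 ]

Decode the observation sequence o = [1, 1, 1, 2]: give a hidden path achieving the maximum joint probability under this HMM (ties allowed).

path = [1, 1, 1, 1]

t=0: δ = [3.000e-02, 4.000e-02, 4.000e-02, 6.000e-02]  (obs o_0=1)
t=1: δ = [1.500e-03, 4.000e-03, 1.600e-03, 4.800e-03]  ψ = [0, 1, 2, 3]  (obs o_1=1)
t=2: δ = [9.600e-05, 4.000e-04, 9.600e-05, 3.840e-04]  ψ = [3, 1, 3, 3]  (obs o_2=1)
t=3: δ = [1.600e-05, 6.000e-05, 1.200e-05, 4.608e-05]  ψ = [1, 1, 1, 3]  (obs o_3=2)
backtrack: best end state = 1; path = [1, 1, 1, 1]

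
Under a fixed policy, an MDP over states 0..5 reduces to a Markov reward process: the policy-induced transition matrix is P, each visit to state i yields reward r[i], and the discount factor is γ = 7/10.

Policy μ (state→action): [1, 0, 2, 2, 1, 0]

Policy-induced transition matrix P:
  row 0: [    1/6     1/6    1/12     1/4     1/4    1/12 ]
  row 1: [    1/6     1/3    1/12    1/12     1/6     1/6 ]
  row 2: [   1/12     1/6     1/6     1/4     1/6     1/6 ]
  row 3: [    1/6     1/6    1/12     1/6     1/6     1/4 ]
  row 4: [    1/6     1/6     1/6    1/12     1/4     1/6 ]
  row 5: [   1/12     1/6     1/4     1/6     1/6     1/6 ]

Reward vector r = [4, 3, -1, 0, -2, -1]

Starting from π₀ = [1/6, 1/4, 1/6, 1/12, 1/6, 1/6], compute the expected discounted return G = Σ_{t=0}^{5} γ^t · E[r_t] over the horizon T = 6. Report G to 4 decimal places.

G = 1.6804

t=0: π = [0.1667, 0.2500, 0.1667, 0.0833, 0.1667, 0.1667], E[r] = 0.7500, γ^t·E[r] = 0.750000, running G = 0.750000
t=1: π = [0.1389, 0.2083, 0.1389, 0.1597, 0.1944, 0.1597], E[r] = 0.4931, γ^t·E[r] = 0.345139, running G = 1.095139
t=2: π = [0.1418, 0.2014, 0.1377, 0.1563, 0.1944, 0.1684], E[r] = 0.4763, γ^t·E[r] = 0.233374, running G = 1.328513
t=3: π = [0.1412, 0.2002, 0.1391, 0.1570, 0.1947, 0.1679], E[r] = 0.4690, γ^t·E[r] = 0.160864, running G = 1.489377
t=4: π = [0.1411, 0.2000, 0.1391, 0.1571, 0.1947, 0.1680], E[r] = 0.4680, γ^t·E[r] = 0.112378, running G = 1.601755
t=5: π = [0.1411, 0.2000, 0.1391, 0.1571, 0.1946, 0.1680], E[r] = 0.4679, γ^t·E[r] = 0.078636, running G = 1.680391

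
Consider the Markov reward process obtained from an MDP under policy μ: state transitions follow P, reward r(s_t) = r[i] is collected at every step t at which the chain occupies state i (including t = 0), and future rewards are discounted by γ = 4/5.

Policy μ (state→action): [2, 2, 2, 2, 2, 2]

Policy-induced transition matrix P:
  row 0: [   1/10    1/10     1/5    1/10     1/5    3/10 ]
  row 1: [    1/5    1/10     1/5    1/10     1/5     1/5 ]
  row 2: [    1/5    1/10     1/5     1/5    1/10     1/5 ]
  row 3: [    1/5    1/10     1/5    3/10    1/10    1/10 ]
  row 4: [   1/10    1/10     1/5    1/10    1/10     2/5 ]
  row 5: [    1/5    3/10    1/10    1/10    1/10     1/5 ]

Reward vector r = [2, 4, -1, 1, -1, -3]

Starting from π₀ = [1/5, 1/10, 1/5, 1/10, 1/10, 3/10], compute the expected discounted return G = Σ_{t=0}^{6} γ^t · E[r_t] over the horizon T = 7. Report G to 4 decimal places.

t=0: π = [0.2000, 0.1000, 0.2000, 0.1000, 0.1000, 0.3000], E[r] = -0.3000, γ^t·E[r] = -0.300000, running G = -0.300000
t=1: π = [0.1700, 0.1600, 0.1700, 0.1400, 0.1300, 0.2300], E[r] = 0.1300, γ^t·E[r] = 0.104000, running G = -0.196000
t=2: π = [0.1700, 0.1460, 0.1770, 0.1450, 0.1330, 0.2290], E[r] = 0.0720, γ^t·E[r] = 0.046080, running G = -0.149920
t=3: π = [0.1697, 0.1458, 0.1771, 0.1467, 0.1316, 0.2291], E[r] = 0.0733, γ^t·E[r] = 0.037530, running G = -0.112390
t=4: π = [0.1699, 0.1458, 0.1771, 0.1471, 0.1316, 0.2286], E[r] = 0.0756, γ^t·E[r] = 0.030953, running G = -0.081437
t=5: π = [0.1699, 0.1457, 0.1771, 0.1471, 0.1316, 0.2286], E[r] = 0.0752, γ^t·E[r] = 0.024657, running G = -0.056780
t=6: π = [0.1699, 0.1457, 0.1771, 0.1471, 0.1316, 0.2286], E[r] = 0.0753, γ^t·E[r] = 0.019730, running G = -0.037050

G = -0.0370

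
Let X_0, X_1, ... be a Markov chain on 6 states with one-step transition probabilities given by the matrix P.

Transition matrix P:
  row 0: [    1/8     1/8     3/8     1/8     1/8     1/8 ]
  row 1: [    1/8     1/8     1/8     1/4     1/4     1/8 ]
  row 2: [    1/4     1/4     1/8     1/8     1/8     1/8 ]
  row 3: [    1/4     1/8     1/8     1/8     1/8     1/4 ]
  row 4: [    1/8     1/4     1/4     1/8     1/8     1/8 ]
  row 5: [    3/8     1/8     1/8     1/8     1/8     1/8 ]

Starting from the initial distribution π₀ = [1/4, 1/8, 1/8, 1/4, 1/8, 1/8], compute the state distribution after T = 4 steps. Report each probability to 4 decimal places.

π = [0.2034, 0.1676, 0.1940, 0.1459, 0.1459, 0.1432]

t=0: π = [0.2500, 0.1250, 0.1250, 0.2500, 0.1250, 0.1250]
t=1: π = [0.2031, 0.1563, 0.2031, 0.1406, 0.1406, 0.1563]
t=2: π = [0.2070, 0.1680, 0.1934, 0.1445, 0.1445, 0.1426]
t=3: π = [0.2029, 0.1672, 0.1948, 0.1460, 0.1460, 0.1431]
t=4: π = [0.2034, 0.1676, 0.1940, 0.1459, 0.1459, 0.1432]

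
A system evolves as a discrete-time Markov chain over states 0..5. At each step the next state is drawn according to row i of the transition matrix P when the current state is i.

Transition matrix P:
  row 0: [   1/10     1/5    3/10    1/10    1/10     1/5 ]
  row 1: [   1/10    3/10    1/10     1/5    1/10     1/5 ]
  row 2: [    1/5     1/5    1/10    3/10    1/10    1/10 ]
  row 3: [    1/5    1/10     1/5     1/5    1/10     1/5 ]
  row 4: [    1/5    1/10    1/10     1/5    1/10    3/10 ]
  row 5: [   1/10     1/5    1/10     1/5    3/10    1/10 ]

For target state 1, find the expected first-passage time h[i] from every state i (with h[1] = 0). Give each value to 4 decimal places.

h = [5.9592, 0.0000, 6.0543, 6.6108, 6.6174, 6.1208]

First-step conditioning: h[1] = 0; for i ≠ 1, h[i] = 1 + Σ_k P[i][k]·h[k].
  h[0] = 1 + 1/10·h[0] + 3/10·h[2] + 1/10·h[3] + 1/10·h[4] + 1/5·h[5]
  h[2] = 1 + 1/5·h[0] + 1/10·h[2] + 3/10·h[3] + 1/10·h[4] + 1/10·h[5]
  h[3] = 1 + 1/5·h[0] + 1/5·h[2] + 1/5·h[3] + 1/10·h[4] + 1/5·h[5]
  h[4] = 1 + 1/5·h[0] + 1/10·h[2] + 1/5·h[3] + 1/10·h[4] + 3/10·h[5]
  h[5] = 1 + 1/10·h[0] + 1/10·h[2] + 1/5·h[3] + 3/10·h[4] + 1/10·h[5]
Solving the 5×5 linear system over states ≠ 1 gives exactly h = [116520/19553, 0, 118380/19553, 129260/19553, 129390/19553, 119680/19553] (h[1] = 0 is the target).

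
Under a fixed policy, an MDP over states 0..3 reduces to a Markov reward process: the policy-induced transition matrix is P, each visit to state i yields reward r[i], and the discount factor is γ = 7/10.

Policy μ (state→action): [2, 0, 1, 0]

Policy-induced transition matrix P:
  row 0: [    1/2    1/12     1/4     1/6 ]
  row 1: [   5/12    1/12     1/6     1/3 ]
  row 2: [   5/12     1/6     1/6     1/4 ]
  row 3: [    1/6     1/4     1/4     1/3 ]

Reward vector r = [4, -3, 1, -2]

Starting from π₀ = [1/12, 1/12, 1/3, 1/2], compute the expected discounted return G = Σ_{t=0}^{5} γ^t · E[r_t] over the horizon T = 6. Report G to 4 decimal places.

G = 0.5460

t=0: π = [0.0833, 0.0833, 0.3333, 0.5000], E[r] = -0.5833, γ^t·E[r] = -0.583333, running G = -0.583333
t=1: π = [0.2986, 0.1944, 0.2153, 0.2917], E[r] = 0.2431, γ^t·E[r] = 0.170139, running G = -0.413194
t=2: π = [0.3686, 0.1499, 0.2159, 0.2656], E[r] = 0.7095, γ^t·E[r] = 0.347650, running G = -0.065544
t=3: π = [0.3810, 0.1456, 0.2195, 0.2539], E[r] = 0.7989, γ^t·E[r] = 0.274006, running G = 0.208462
t=4: π = [0.3849, 0.1439, 0.2196, 0.2515], E[r] = 0.8244, γ^t·E[r] = 0.197940, running G = 0.406403
t=5: π = [0.3859, 0.1436, 0.2197, 0.2509], E[r] = 0.8307, γ^t·E[r] = 0.139619, running G = 0.546022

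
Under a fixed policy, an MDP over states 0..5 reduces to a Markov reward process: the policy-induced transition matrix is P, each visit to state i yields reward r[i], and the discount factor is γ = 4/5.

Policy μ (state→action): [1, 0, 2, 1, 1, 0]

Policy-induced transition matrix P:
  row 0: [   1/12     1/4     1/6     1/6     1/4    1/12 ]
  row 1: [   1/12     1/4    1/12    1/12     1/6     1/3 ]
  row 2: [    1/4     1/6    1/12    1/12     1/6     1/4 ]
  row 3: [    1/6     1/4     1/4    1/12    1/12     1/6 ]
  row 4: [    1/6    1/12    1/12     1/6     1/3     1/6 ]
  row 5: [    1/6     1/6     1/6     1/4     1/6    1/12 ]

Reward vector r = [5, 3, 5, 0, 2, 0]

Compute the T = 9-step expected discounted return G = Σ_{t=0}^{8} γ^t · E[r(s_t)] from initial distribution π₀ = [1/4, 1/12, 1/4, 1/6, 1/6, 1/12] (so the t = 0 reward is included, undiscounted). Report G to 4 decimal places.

G = 11.1142

t=0: π = [0.2500, 0.0833, 0.2500, 0.1667, 0.1667, 0.0833], E[r] = 3.0833, γ^t·E[r] = 3.083333, running G = 3.083333
t=1: π = [0.1597, 0.1944, 0.1389, 0.1319, 0.2014, 0.1736], E[r] = 2.4792, γ^t·E[r] = 1.983333, running G = 5.066667
t=2: π = [0.1487, 0.1904, 0.1331, 0.1424, 0.2025, 0.1829], E[r] = 2.3854, γ^t·E[r] = 1.526667, running G = 6.593333
t=3: π = [0.1495, 0.1899, 0.1347, 0.1431, 0.2010, 0.1819], E[r] = 2.3926, γ^t·E[r] = 1.225012, running G = 7.818346
t=4: π = [0.1496, 0.1901, 0.1348, 0.1428, 0.2007, 0.1819], E[r] = 2.3938, γ^t·E[r] = 0.980491, running G = 8.798836
t=5: π = [0.1496, 0.1902, 0.1348, 0.1428, 0.2007, 0.1820], E[r] = 2.3936, γ^t·E[r] = 0.784341, running G = 9.583177
t=6: π = [0.1496, 0.1902, 0.1348, 0.1428, 0.2007, 0.1820], E[r] = 2.3936, γ^t·E[r] = 0.627469, running G = 10.210646
t=7: π = [0.1496, 0.1902, 0.1348, 0.1428, 0.2007, 0.1820], E[r] = 2.3936, γ^t·E[r] = 0.501976, running G = 10.712622
t=8: π = [0.1496, 0.1902, 0.1348, 0.1428, 0.2007, 0.1820], E[r] = 2.3936, γ^t·E[r] = 0.401581, running G = 11.114202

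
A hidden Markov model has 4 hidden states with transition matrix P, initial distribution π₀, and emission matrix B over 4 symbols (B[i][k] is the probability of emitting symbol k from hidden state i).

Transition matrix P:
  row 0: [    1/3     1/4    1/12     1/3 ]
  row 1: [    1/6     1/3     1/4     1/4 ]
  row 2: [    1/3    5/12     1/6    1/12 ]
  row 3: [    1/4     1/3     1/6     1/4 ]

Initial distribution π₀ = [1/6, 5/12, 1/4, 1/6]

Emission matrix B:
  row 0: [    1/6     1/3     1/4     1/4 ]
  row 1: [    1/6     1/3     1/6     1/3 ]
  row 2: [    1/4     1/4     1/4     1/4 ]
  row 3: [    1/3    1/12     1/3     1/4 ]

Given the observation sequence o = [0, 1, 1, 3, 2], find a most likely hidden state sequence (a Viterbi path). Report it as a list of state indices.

t=0: δ = [2.778e-02, 6.944e-02, 6.250e-02, 5.556e-02]  (obs o_0=0)
t=1: δ = [6.944e-03, 8.681e-03, 4.340e-03, 1.447e-03]  ψ = [2, 2, 1, 1]  (obs o_1=1)
t=2: δ = [7.716e-04, 9.645e-04, 5.425e-04, 1.929e-04]  ψ = [0, 1, 1, 0]  (obs o_2=1)
t=3: δ = [6.430e-05, 1.072e-04, 6.028e-05, 6.430e-05]  ψ = [0, 1, 1, 0]  (obs o_3=3)
t=4: δ = [5.358e-06, 5.954e-06, 6.698e-06, 8.931e-06]  ψ = [0, 1, 1, 1]  (obs o_4=2)
backtrack: best end state = 3; path = [2, 1, 1, 1, 3]

path = [2, 1, 1, 1, 3]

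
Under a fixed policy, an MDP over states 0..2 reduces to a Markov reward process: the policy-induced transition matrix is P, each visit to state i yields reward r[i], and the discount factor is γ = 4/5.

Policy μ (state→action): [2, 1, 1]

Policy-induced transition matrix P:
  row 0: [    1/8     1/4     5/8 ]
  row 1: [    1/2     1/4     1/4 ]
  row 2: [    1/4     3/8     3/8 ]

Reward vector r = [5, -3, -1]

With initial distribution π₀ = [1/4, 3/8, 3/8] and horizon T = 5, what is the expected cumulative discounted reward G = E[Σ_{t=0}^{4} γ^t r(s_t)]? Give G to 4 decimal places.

t=0: π = [0.2500, 0.3750, 0.3750], E[r] = -0.2500, γ^t·E[r] = -0.250000, running G = -0.250000
t=1: π = [0.3125, 0.2969, 0.3906], E[r] = 0.2813, γ^t·E[r] = 0.225000, running G = -0.025000
t=2: π = [0.2852, 0.2988, 0.4160], E[r] = 0.1133, γ^t·E[r] = 0.072500, running G = 0.047500
t=3: π = [0.2891, 0.3020, 0.4089], E[r] = 0.1304, γ^t·E[r] = 0.066750, running G = 0.114250
t=4: π = [0.2894, 0.3011, 0.4095], E[r] = 0.1340, γ^t·E[r] = 0.054875, running G = 0.169125

G = 0.1691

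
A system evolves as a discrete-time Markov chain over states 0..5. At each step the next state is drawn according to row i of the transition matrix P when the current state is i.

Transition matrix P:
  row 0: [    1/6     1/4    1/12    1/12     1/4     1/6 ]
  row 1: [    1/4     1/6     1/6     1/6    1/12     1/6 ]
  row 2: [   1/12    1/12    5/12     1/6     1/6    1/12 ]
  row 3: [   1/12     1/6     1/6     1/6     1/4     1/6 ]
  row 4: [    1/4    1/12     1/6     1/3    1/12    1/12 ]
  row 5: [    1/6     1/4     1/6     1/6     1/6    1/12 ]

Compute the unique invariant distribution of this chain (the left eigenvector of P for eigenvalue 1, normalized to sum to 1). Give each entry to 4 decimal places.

Balance equations π_j = Σ_i π_i·P[i][j]:
  π_0 = 1/6·π_0 + 1/4·π_1 + 1/12·π_2 + 1/12·π_3 + 1/4·π_4 + 1/6·π_5
  π_1 = 1/4·π_0 + 1/6·π_1 + 1/12·π_2 + 1/6·π_3 + 1/12·π_4 + 1/4·π_5
  π_2 = 1/12·π_0 + 1/6·π_1 + 5/12·π_2 + 1/6·π_3 + 1/6·π_4 + 1/6·π_5
  π_3 = 1/12·π_0 + 1/6·π_1 + 1/6·π_2 + 1/6·π_3 + 1/3·π_4 + 1/6·π_5
  π_4 = 1/4·π_0 + 1/12·π_1 + 1/6·π_2 + 1/4·π_3 + 1/12·π_4 + 1/6·π_5
  normalize: π_0 + π_1 + π_2 + π_3 + π_4 + π_5 = 1
Solving the linear system gives exactly π = [4222/26087, 16651/104348, 5328/26087, 995/5492, 8763/52174, 6533/52174].

π = [0.1618, 0.1596, 0.2042, 0.1812, 0.1680, 0.1252]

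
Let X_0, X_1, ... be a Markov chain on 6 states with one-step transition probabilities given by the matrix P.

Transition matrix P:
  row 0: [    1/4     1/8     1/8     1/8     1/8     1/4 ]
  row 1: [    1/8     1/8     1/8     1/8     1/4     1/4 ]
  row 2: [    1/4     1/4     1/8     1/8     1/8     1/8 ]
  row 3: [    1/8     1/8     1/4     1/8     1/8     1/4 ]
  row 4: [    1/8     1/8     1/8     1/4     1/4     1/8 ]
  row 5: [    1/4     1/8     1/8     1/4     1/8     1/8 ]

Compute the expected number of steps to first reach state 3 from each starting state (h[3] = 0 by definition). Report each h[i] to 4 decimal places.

First-step conditioning: h[3] = 0; for i ≠ 3, h[i] = 1 + Σ_k P[i][k]·h[k].
  h[0] = 1 + 1/4·h[0] + 1/8·h[1] + 1/8·h[2] + 1/8·h[4] + 1/4·h[5]
  h[1] = 1 + 1/8·h[0] + 1/8·h[1] + 1/8·h[2] + 1/4·h[4] + 1/4·h[5]
  h[2] = 1 + 1/4·h[0] + 1/4·h[1] + 1/8·h[2] + 1/8·h[4] + 1/8·h[5]
  h[4] = 1 + 1/8·h[0] + 1/8·h[1] + 1/8·h[2] + 1/4·h[4] + 1/8·h[5]
  h[5] = 1 + 1/4·h[0] + 1/8·h[1] + 1/8·h[2] + 1/8·h[4] + 1/8·h[5]
Solving the 5×5 linear system over states ≠ 3 gives exactly h = [2016/341, 64/11, 2040/341, 0, 160/31, 1792/341] (h[3] = 0 is the target).

h = [5.9120, 5.8182, 5.9824, 0.0000, 5.1613, 5.2551]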